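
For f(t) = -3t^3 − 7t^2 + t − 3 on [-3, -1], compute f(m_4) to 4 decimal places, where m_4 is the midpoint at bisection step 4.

0.4043

midpoint -2: f = -9 < 0 → [-3, -2]
midpoint -2.5: f = -2.375 < 0 → [-3, -2.5]
midpoint -2.75: f = 3.703125 > 0 → [-2.75, -2.5]
midpoint -2.625: f = 0.4043 > 0 → [-2.625, -2.5]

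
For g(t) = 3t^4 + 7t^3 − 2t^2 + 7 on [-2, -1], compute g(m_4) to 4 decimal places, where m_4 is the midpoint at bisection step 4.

t = -1.5 gives g = -5.9375, negative; keep [-1.5, -1]
t = -1.25 gives g = -2.472656, negative; keep [-1.25, -1]
t = -1.125 gives g = -0.692627, negative; keep [-1.125, -1]
t = -1.0625 gives g = 0.1692, positive; keep [-1.125, -1.0625]

0.1692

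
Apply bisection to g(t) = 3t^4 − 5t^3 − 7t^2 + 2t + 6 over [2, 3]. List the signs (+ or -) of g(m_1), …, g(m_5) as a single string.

t = 2.5 gives g = 6.3125, positive; keep [2, 2.5]
t = 2.25 gives g = -5.003906, negative; keep [2.25, 2.5]
t = 2.375 gives g = -0.266846, negative; keep [2.375, 2.5]
t = 2.4375 gives g = 2.7752, positive; keep [2.375, 2.4375]
t = 2.40625 gives g = 1.1945, positive; keep [2.375, 2.40625]

+--++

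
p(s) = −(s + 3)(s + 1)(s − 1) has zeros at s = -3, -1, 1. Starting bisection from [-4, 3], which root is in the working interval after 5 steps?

m = -0.5, p(m) = 1.875 (+); new bracket [-0.5, 3]
m = 1.25, p(m) = -2.390625 (−); new bracket [-0.5, 1.25]
m = 0.375, p(m) = 2.900391 (+); new bracket [0.375, 1.25]
m = 0.8125, p(m) = 1.2957 (+); new bracket [0.8125, 1.25]
m = 1.03125, p(m) = -0.2559 (−); new bracket [0.8125, 1.03125]

1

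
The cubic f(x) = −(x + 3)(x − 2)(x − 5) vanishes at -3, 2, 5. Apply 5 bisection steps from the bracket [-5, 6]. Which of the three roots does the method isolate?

midpoint 0.5: f = -23.625 < 0 → [-5, 0.5]
midpoint -2.25: f = -23.109375 < 0 → [-5, -2.25]
midpoint -3.625: f = 30.322266 > 0 → [-3.625, -2.25]
midpoint -2.9375: f = -2.4495 < 0 → [-3.625, -2.9375]
midpoint -3.28125: f = 12.3006 > 0 → [-3.28125, -2.9375]

-3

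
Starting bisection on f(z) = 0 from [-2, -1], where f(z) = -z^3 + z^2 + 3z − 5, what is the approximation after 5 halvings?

m = -1.5, f(m) = -3.875 (−); new bracket [-2, -1.5]
m = -1.75, f(m) = -1.828125 (−); new bracket [-2, -1.75]
m = -1.875, f(m) = -0.517578 (−); new bracket [-2, -1.875]
m = -1.9375, f(m) = 0.2146 (+); new bracket [-1.9375, -1.875]
m = -1.90625, f(m) = -0.1581 (−); new bracket [-1.9375, -1.90625]

-1.90625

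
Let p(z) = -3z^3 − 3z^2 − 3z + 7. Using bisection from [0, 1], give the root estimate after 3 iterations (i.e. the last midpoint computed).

0.875

m = 0.5, p(m) = 4.375 (+); new bracket [0.5, 1]
m = 0.75, p(m) = 1.796875 (+); new bracket [0.75, 1]
m = 0.875, p(m) = 0.068359 (+); new bracket [0.875, 1]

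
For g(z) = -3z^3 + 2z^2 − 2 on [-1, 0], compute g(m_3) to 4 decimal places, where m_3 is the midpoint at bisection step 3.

-0.4863

m = -0.5, g(m) = -1.125 (−); new bracket [-1, -0.5]
m = -0.75, g(m) = 0.390625 (+); new bracket [-0.75, -0.5]
m = -0.625, g(m) = -0.486328 (−); new bracket [-0.75, -0.625]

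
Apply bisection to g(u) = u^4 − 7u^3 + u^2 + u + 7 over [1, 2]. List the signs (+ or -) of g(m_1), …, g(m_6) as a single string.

g(1.5) = -7.8125 < 0, so the root lies in [1, 1.5]
g(1.25) = -1.417969 < 0, so the root lies in [1, 1.25]
g(1.125) = 1.025635 > 0, so the root lies in [1.125, 1.25]
g(1.1875) = -0.1357 < 0, so the root lies in [1.125, 1.1875]
g(1.15625) = 0.4599 > 0, so the root lies in [1.15625, 1.1875]
g(1.171875) = 0.1658 > 0, so the root lies in [1.171875, 1.1875]

--+-++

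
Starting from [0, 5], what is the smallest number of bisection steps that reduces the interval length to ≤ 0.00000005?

27

Width after n steps is 5/2^n. Need 2^n ≥ 5/0.00000005 = 100000000.
2^26 = 67108864 < 100000000 ≤ 2^27 = 134217728, so n = 27.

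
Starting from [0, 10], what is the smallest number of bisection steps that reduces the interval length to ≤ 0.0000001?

27

Width after n steps is 10/2^n. Need 2^n ≥ 10/0.0000001 = 100000000.
2^26 = 67108864 < 100000000 ≤ 2^27 = 134217728, so n = 27.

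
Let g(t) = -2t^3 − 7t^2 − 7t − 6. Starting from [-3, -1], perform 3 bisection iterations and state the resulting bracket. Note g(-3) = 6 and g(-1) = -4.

g(-2) = -4 < 0, so the root lies in [-3, -2]
g(-2.5) = -1 < 0, so the root lies in [-3, -2.5]
g(-2.75) = 1.90625 > 0, so the root lies in [-2.75, -2.5]

[-2.75, -2.5]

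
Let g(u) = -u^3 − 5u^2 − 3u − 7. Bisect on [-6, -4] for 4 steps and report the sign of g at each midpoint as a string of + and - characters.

+-+-

midpoint -5: g = 8 > 0 → [-5, -4]
midpoint -4.5: g = -3.625 < 0 → [-5, -4.5]
midpoint -4.75: g = 1.609375 > 0 → [-4.75, -4.5]
midpoint -4.625: g = -1.1465 < 0 → [-4.75, -4.625]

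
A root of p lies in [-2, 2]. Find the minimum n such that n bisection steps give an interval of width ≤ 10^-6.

22

Width after n steps is 4/2^n. Need 2^n ≥ 4/10^-6 = 4000000.
2^21 = 2097152 < 4000000 ≤ 2^22 = 4194304, so n = 22.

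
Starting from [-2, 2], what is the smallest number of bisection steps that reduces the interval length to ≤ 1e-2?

Width after n steps is 4/2^n. Need 2^n ≥ 4/1e-2 = 400.
2^8 = 256 < 400 ≤ 2^9 = 512, so n = 9.

9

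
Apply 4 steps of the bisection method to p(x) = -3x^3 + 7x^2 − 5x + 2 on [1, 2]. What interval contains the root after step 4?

[1.5, 1.5625]

m = 1.5, p(m) = 0.125 (+); new bracket [1.5, 2]
m = 1.75, p(m) = -1.390625 (−); new bracket [1.5, 1.75]
m = 1.625, p(m) = -0.513672 (−); new bracket [1.5, 1.625]
m = 1.5625, p(m) = -0.1667 (−); new bracket [1.5, 1.5625]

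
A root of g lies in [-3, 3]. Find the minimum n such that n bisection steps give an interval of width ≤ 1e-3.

13

Width after n steps is 6/2^n. Need 2^n ≥ 6/1e-3 = 6000.
2^12 = 4096 < 6000 ≤ 2^13 = 8192, so n = 13.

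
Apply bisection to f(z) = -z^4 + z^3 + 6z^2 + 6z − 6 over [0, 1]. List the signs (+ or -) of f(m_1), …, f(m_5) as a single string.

-++--

f(0.5) = -1.4375 < 0, so the root lies in [0.5, 1]
f(0.75) = 1.980469 > 0, so the root lies in [0.5, 0.75]
f(0.625) = 0.185303 > 0, so the root lies in [0.5, 0.625]
f(0.5625) = -0.6487 < 0, so the root lies in [0.5625, 0.625]
f(0.59375) = -0.2372 < 0, so the root lies in [0.59375, 0.625]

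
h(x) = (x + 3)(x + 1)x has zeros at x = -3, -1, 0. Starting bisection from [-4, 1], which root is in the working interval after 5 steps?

-3

m = -1.5, h(m) = 1.125 (+); new bracket [-4, -1.5]
m = -2.75, h(m) = 1.203125 (+); new bracket [-4, -2.75]
m = -3.375, h(m) = -3.005859 (−); new bracket [-3.375, -2.75]
m = -3.0625, h(m) = -0.3948 (−); new bracket [-3.0625, -2.75]
m = -2.90625, h(m) = 0.5194 (+); new bracket [-3.0625, -2.90625]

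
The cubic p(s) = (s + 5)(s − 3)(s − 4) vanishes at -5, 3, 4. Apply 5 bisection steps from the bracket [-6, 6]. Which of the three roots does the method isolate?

-5

m = 0, p(m) = 60 (+); new bracket [-6, 0]
m = -3, p(m) = 84 (+); new bracket [-6, -3]
m = -4.5, p(m) = 31.875 (+); new bracket [-6, -4.5]
m = -5.25, p(m) = -19.0781 (−); new bracket [-5.25, -4.5]
m = -4.875, p(m) = 8.7363 (+); new bracket [-5.25, -4.875]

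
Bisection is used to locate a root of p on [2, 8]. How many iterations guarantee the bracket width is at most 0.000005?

Width after n steps is 6/2^n. Need 2^n ≥ 6/0.000005 = 1200000.
2^20 = 1048576 < 1200000 ≤ 2^21 = 2097152, so n = 21.

21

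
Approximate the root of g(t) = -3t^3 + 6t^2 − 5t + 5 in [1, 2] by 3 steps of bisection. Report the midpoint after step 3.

1.625

t = 1.5 gives g = 0.875, positive; keep [1.5, 2]
t = 1.75 gives g = -1.453125, negative; keep [1.5, 1.75]
t = 1.625 gives g = -0.154297, negative; keep [1.5, 1.625]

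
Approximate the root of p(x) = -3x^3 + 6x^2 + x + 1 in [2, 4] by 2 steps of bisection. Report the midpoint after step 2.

2.5

midpoint 3: p = -23 < 0 → [2, 3]
midpoint 2.5: p = -5.875 < 0 → [2, 2.5]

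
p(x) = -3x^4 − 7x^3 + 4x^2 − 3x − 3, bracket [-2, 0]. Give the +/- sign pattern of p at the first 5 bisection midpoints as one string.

++---

m = -1, p(m) = 8 (+); new bracket [-1, 0]
m = -0.5, p(m) = 0.1875 (+); new bracket [-0.5, 0]
m = -0.25, p(m) = -1.902344 (−); new bracket [-0.5, -0.25]
m = -0.375, p(m) = -1.0027 (−); new bracket [-0.5, -0.375]
m = -0.4375, p(m) = -0.4456 (−); new bracket [-0.5, -0.4375]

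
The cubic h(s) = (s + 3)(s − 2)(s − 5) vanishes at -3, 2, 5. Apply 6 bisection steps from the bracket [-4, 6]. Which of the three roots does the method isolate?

m = 1, h(m) = 16 (+); new bracket [-4, 1]
m = -1.5, h(m) = 34.125 (+); new bracket [-4, -1.5]
m = -2.75, h(m) = 9.203125 (+); new bracket [-4, -2.75]
m = -3.375, h(m) = -16.8809 (−); new bracket [-3.375, -2.75]
m = -3.0625, h(m) = -2.551 (−); new bracket [-3.0625, -2.75]
m = -2.90625, h(m) = 3.6366 (+); new bracket [-3.0625, -2.90625]

-3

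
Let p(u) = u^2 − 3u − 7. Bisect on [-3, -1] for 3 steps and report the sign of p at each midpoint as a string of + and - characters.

+-+

midpoint -2: p = 3 > 0 → [-2, -1]
midpoint -1.5: p = -0.25 < 0 → [-2, -1.5]
midpoint -1.75: p = 1.3125 > 0 → [-1.75, -1.5]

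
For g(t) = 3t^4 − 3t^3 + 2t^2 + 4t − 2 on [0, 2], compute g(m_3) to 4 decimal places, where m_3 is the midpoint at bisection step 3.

-0.9102

g(1) = 4 > 0, so the root lies in [0, 1]
g(0.5) = 0.3125 > 0, so the root lies in [0, 0.5]
g(0.25) = -0.910156 < 0, so the root lies in [0.25, 0.5]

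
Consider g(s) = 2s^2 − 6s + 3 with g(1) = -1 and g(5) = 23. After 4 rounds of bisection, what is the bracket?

[2.25, 2.5]

m = 3, g(m) = 3 (+); new bracket [1, 3]
m = 2, g(m) = -1 (−); new bracket [2, 3]
m = 2.5, g(m) = 0.5 (+); new bracket [2, 2.5]
m = 2.25, g(m) = -0.375 (−); new bracket [2.25, 2.5]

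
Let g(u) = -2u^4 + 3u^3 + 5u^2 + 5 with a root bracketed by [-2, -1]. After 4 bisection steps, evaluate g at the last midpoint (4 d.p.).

u = -1.5 gives g = -4, negative; keep [-1.5, -1]
u = -1.25 gives g = 2.070312, positive; keep [-1.5, -1.25]
u = -1.375 gives g = -0.494629, negative; keep [-1.375, -1.25]
u = -1.3125 gives g = 0.8952, positive; keep [-1.375, -1.3125]

0.8952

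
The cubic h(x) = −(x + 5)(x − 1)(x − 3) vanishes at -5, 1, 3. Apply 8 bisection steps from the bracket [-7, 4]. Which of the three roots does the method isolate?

-5

midpoint -1.5: h = -39.375 < 0 → [-7, -1.5]
midpoint -4.25: h = -28.546875 < 0 → [-7, -4.25]
midpoint -5.625: h = 35.712891 > 0 → [-5.625, -4.25]
midpoint -4.9375: h = -2.9456 < 0 → [-5.625, -4.9375]
midpoint -5.28125: h = 14.6297 > 0 → [-5.28125, -4.9375]
midpoint -5.109375: h = 5.4188 > 0 → [-5.109375, -4.9375]
midpoint -5.0234375: h = 1.1327 > 0 → [-5.0234375, -4.9375]
midpoint -4.98046875: h = -0.9322 < 0 → [-5.0234375, -4.98046875]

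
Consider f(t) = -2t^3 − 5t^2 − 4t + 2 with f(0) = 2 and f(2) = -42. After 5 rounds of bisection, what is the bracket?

[0.3125, 0.375]

f(1) = -9 < 0, so the root lies in [0, 1]
f(0.5) = -1.5 < 0, so the root lies in [0, 0.5]
f(0.25) = 0.65625 > 0, so the root lies in [0.25, 0.5]
f(0.375) = -0.3086 < 0, so the root lies in [0.25, 0.375]
f(0.3125) = 0.2007 > 0, so the root lies in [0.3125, 0.375]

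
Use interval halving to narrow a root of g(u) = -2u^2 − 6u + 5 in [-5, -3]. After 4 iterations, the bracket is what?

midpoint -4: g = -3 < 0 → [-4, -3]
midpoint -3.5: g = 1.5 > 0 → [-4, -3.5]
midpoint -3.75: g = -0.625 < 0 → [-3.75, -3.5]
midpoint -3.625: g = 0.4688 > 0 → [-3.75, -3.625]

[-3.75, -3.625]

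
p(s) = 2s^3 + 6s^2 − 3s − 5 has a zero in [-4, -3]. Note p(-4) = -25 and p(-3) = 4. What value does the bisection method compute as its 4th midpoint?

-3.1875

midpoint -3.5: p = -6.75 < 0 → [-3.5, -3]
midpoint -3.25: p = -0.53125 < 0 → [-3.25, -3]
midpoint -3.125: p = 1.933594 > 0 → [-3.25, -3.125]
midpoint -3.1875: p = 0.7524 > 0 → [-3.25, -3.1875]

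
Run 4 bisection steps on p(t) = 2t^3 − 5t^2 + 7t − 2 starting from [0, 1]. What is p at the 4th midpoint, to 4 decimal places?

midpoint 0.5: p = 0.5 > 0 → [0, 0.5]
midpoint 0.25: p = -0.53125 < 0 → [0.25, 0.5]
midpoint 0.375: p = 0.027344 > 0 → [0.25, 0.375]
midpoint 0.3125: p = -0.2397 < 0 → [0.3125, 0.375]

-0.2397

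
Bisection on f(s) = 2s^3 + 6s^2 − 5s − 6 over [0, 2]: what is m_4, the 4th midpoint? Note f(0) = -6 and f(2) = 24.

1.125

s = 1 gives f = -3, negative; keep [1, 2]
s = 1.5 gives f = 6.75, positive; keep [1, 1.5]
s = 1.25 gives f = 1.03125, positive; keep [1, 1.25]
s = 1.125 gives f = -1.1836, negative; keep [1.125, 1.25]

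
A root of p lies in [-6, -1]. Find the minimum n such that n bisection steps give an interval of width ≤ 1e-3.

13

Width after n steps is 5/2^n. Need 2^n ≥ 5/1e-3 = 5000.
2^12 = 4096 < 5000 ≤ 2^13 = 8192, so n = 13.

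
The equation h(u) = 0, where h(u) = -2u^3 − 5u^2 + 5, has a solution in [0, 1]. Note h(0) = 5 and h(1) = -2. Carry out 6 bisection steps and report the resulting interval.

h(0.5) = 3.5 > 0, so the root lies in [0.5, 1]
h(0.75) = 1.34375 > 0, so the root lies in [0.75, 1]
h(0.875) = -0.167969 < 0, so the root lies in [0.75, 0.875]
h(0.8125) = 0.6265 > 0, so the root lies in [0.8125, 0.875]
h(0.84375) = 0.2391 > 0, so the root lies in [0.84375, 0.875]
h(0.859375) = 0.038 > 0, so the root lies in [0.859375, 0.875]

[0.859375, 0.875]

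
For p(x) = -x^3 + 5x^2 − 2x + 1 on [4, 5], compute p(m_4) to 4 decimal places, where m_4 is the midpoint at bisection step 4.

0.9822

midpoint 4.5: p = 2.125 > 0 → [4.5, 5]
midpoint 4.75: p = -2.859375 < 0 → [4.5, 4.75]
midpoint 4.625: p = -0.228516 < 0 → [4.5, 4.625]
midpoint 4.5625: p = 0.9822 > 0 → [4.5625, 4.625]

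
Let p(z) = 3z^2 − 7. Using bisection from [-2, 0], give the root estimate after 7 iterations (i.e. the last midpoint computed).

-1.515625

m = -1, p(m) = -4 (−); new bracket [-2, -1]
m = -1.5, p(m) = -0.25 (−); new bracket [-2, -1.5]
m = -1.75, p(m) = 2.1875 (+); new bracket [-1.75, -1.5]
m = -1.625, p(m) = 0.9219 (+); new bracket [-1.625, -1.5]
m = -1.5625, p(m) = 0.3242 (+); new bracket [-1.5625, -1.5]
m = -1.53125, p(m) = 0.0342 (+); new bracket [-1.53125, -1.5]
m = -1.515625, p(m) = -0.1086 (−); new bracket [-1.53125, -1.515625]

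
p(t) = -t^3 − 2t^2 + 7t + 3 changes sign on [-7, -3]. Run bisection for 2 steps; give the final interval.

p(-5) = 43 > 0, so the root lies in [-5, -3]
p(-4) = 7 > 0, so the root lies in [-4, -3]

[-4, -3]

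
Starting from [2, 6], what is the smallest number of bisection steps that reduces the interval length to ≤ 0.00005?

Width after n steps is 4/2^n. Need 2^n ≥ 4/0.00005 = 80000.
2^16 = 65536 < 80000 ≤ 2^17 = 131072, so n = 17.

17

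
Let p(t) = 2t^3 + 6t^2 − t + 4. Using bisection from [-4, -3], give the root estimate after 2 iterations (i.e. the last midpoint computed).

-3.25

midpoint -3.5: p = -4.75 < 0 → [-3.5, -3]
midpoint -3.25: p = 1.96875 > 0 → [-3.5, -3.25]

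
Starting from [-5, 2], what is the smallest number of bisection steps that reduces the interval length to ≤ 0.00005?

Width after n steps is 7/2^n. Need 2^n ≥ 7/0.00005 = 140000.
2^17 = 131072 < 140000 ≤ 2^18 = 262144, so n = 18.

18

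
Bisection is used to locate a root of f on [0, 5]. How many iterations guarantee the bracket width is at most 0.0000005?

Width after n steps is 5/2^n. Need 2^n ≥ 5/0.0000005 = 10000000.
2^23 = 8388608 < 10000000 ≤ 2^24 = 16777216, so n = 24.

24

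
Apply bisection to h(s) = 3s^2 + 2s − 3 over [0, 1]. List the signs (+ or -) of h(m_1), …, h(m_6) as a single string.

s = 0.5 gives h = -1.25, negative; keep [0.5, 1]
s = 0.75 gives h = 0.1875, positive; keep [0.5, 0.75]
s = 0.625 gives h = -0.578125, negative; keep [0.625, 0.75]
s = 0.6875 gives h = -0.207, negative; keep [0.6875, 0.75]
s = 0.71875 gives h = -0.0127, negative; keep [0.71875, 0.75]
s = 0.734375 gives h = 0.0867, positive; keep [0.71875, 0.734375]

-+---+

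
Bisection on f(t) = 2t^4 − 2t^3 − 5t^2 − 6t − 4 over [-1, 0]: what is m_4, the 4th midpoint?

-0.9375

m = -0.5, f(m) = -1.875 (−); new bracket [-1, -0.5]
m = -0.75, f(m) = -0.835938 (−); new bracket [-1, -0.75]
m = -0.875, f(m) = -0.065918 (−); new bracket [-1, -0.875]
m = -0.9375, f(m) = 0.4234 (+); new bracket [-0.9375, -0.875]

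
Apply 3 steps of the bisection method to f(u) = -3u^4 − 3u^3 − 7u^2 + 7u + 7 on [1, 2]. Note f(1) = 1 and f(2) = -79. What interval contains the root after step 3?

midpoint 1.5: f = -23.5625 < 0 → [1, 1.5]
midpoint 1.25: f = -8.371094 < 0 → [1, 1.25]
midpoint 1.125: f = -3.061279 < 0 → [1, 1.125]

[1, 1.125]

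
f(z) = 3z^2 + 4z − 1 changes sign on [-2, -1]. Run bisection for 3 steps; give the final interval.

[-1.625, -1.5]

m = -1.5, f(m) = -0.25 (−); new bracket [-2, -1.5]
m = -1.75, f(m) = 1.1875 (+); new bracket [-1.75, -1.5]
m = -1.625, f(m) = 0.421875 (+); new bracket [-1.625, -1.5]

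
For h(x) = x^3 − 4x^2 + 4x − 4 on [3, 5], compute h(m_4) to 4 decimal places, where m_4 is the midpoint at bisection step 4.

h(4) = 12 > 0, so the root lies in [3, 4]
h(3.5) = 3.875 > 0, so the root lies in [3, 3.5]
h(3.25) = 1.078125 > 0, so the root lies in [3, 3.25]
h(3.125) = -0.0449 < 0, so the root lies in [3.125, 3.25]

-0.0449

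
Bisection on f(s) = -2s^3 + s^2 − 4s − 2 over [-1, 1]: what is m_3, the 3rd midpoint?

-0.25

m = 0, f(m) = -2 (−); new bracket [-1, 0]
m = -0.5, f(m) = 0.5 (+); new bracket [-0.5, 0]
m = -0.25, f(m) = -0.90625 (−); new bracket [-0.5, -0.25]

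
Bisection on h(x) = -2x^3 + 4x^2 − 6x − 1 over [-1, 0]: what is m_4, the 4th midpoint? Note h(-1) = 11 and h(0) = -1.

-0.1875

h(-0.5) = 3.25 > 0, so the root lies in [-0.5, 0]
h(-0.25) = 0.78125 > 0, so the root lies in [-0.25, 0]
h(-0.125) = -0.183594 < 0, so the root lies in [-0.25, -0.125]
h(-0.1875) = 0.2788 > 0, so the root lies in [-0.1875, -0.125]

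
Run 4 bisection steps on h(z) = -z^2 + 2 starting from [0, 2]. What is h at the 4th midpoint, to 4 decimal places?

0.1094

h(1) = 1 > 0, so the root lies in [1, 2]
h(1.5) = -0.25 < 0, so the root lies in [1, 1.5]
h(1.25) = 0.4375 > 0, so the root lies in [1.25, 1.5]
h(1.375) = 0.1094 > 0, so the root lies in [1.375, 1.5]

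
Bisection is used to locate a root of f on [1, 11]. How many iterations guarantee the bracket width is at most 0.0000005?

Width after n steps is 10/2^n. Need 2^n ≥ 10/0.0000005 = 20000000.
2^24 = 16777216 < 20000000 ≤ 2^25 = 33554432, so n = 25.

25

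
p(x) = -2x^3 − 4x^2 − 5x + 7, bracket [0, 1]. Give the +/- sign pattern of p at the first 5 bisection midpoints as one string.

++---

p(0.5) = 3.25 > 0, so the root lies in [0.5, 1]
p(0.75) = 0.15625 > 0, so the root lies in [0.75, 1]
p(0.875) = -1.777344 < 0, so the root lies in [0.75, 0.875]
p(0.8125) = -0.7759 < 0, so the root lies in [0.75, 0.8125]
p(0.78125) = -0.3013 < 0, so the root lies in [0.75, 0.78125]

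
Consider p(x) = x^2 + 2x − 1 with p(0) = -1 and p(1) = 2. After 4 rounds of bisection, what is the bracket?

[0.375, 0.4375]

x = 0.5 gives p = 0.25, positive; keep [0, 0.5]
x = 0.25 gives p = -0.4375, negative; keep [0.25, 0.5]
x = 0.375 gives p = -0.109375, negative; keep [0.375, 0.5]
x = 0.4375 gives p = 0.0664, positive; keep [0.375, 0.4375]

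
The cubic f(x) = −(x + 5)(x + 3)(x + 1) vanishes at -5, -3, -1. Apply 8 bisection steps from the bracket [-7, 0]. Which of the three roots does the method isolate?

-5

x = -3.5 gives f = -1.875, negative; keep [-7, -3.5]
x = -5.25 gives f = 2.390625, positive; keep [-5.25, -3.5]
x = -4.375 gives f = -2.900391, negative; keep [-5.25, -4.375]
x = -4.8125 gives f = -1.2957, negative; keep [-5.25, -4.8125]
x = -5.03125 gives f = 0.2559, positive; keep [-5.03125, -4.8125]
x = -4.921875 gives f = -0.5889, negative; keep [-5.03125, -4.921875]
x = -4.9765625 gives f = -0.1842, negative; keep [-5.03125, -4.9765625]
x = -5.00390625 gives f = 0.0313, positive; keep [-5.00390625, -4.9765625]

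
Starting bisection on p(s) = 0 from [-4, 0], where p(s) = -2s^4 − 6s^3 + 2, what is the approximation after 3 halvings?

-3.5

s = -2 gives p = 18, positive; keep [-4, -2]
s = -3 gives p = 2, positive; keep [-4, -3]
s = -3.5 gives p = -40.875, negative; keep [-3.5, -3]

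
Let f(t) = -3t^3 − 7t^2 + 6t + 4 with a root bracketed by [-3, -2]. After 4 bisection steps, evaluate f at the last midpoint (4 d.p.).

-1.5042

m = -2.5, f(m) = -7.875 (−); new bracket [-3, -2.5]
m = -2.75, f(m) = -3.046875 (−); new bracket [-3, -2.75]
m = -2.875, f(m) = 0.181641 (+); new bracket [-2.875, -2.75]
m = -2.8125, f(m) = -1.5042 (−); new bracket [-2.875, -2.8125]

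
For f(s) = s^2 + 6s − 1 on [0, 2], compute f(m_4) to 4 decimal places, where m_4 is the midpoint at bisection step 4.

m = 1, f(m) = 6 (+); new bracket [0, 1]
m = 0.5, f(m) = 2.25 (+); new bracket [0, 0.5]
m = 0.25, f(m) = 0.5625 (+); new bracket [0, 0.25]
m = 0.125, f(m) = -0.2344 (−); new bracket [0.125, 0.25]

-0.2344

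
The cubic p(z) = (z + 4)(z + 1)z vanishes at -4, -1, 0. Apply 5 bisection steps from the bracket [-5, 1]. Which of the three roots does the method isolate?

p(-2) = 4 > 0, so the root lies in [-5, -2]
p(-3.5) = 4.375 > 0, so the root lies in [-5, -3.5]
p(-4.25) = -3.453125 < 0, so the root lies in [-4.25, -3.5]
p(-3.875) = 1.3926 > 0, so the root lies in [-4.25, -3.875]
p(-4.0625) = -0.7776 < 0, so the root lies in [-4.0625, -3.875]

-4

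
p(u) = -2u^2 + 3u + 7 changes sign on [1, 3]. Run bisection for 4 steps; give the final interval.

[2.75, 2.875]

u = 2 gives p = 5, positive; keep [2, 3]
u = 2.5 gives p = 2, positive; keep [2.5, 3]
u = 2.75 gives p = 0.125, positive; keep [2.75, 3]
u = 2.875 gives p = -0.9062, negative; keep [2.75, 2.875]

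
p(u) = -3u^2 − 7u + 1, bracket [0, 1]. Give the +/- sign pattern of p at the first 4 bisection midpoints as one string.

--+-

m = 0.5, p(m) = -3.25 (−); new bracket [0, 0.5]
m = 0.25, p(m) = -0.9375 (−); new bracket [0, 0.25]
m = 0.125, p(m) = 0.078125 (+); new bracket [0.125, 0.25]
m = 0.1875, p(m) = -0.418 (−); new bracket [0.125, 0.1875]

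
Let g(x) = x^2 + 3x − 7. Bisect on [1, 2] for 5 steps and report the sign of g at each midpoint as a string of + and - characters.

-+++-

midpoint 1.5: g = -0.25 < 0 → [1.5, 2]
midpoint 1.75: g = 1.3125 > 0 → [1.5, 1.75]
midpoint 1.625: g = 0.515625 > 0 → [1.5, 1.625]
midpoint 1.5625: g = 0.1289 > 0 → [1.5, 1.5625]
midpoint 1.53125: g = -0.0615 < 0 → [1.53125, 1.5625]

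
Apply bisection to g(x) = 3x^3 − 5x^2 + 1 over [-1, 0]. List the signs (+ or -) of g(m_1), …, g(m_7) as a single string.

-++--++

m = -0.5, g(m) = -0.625 (−); new bracket [-0.5, 0]
m = -0.25, g(m) = 0.640625 (+); new bracket [-0.5, -0.25]
m = -0.375, g(m) = 0.138672 (+); new bracket [-0.5, -0.375]
m = -0.4375, g(m) = -0.2083 (−); new bracket [-0.4375, -0.375]
m = -0.40625, g(m) = -0.0263 (−); new bracket [-0.40625, -0.375]
m = -0.390625, g(m) = 0.0582 (+); new bracket [-0.40625, -0.390625]
m = -0.3984375, g(m) = 0.0165 (+); new bracket [-0.40625, -0.3984375]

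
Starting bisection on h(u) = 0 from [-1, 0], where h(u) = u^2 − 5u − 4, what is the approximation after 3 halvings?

u = -0.5 gives h = -1.25, negative; keep [-1, -0.5]
u = -0.75 gives h = 0.3125, positive; keep [-0.75, -0.5]
u = -0.625 gives h = -0.484375, negative; keep [-0.75, -0.625]

-0.625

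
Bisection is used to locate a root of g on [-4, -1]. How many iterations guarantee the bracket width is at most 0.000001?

22

Width after n steps is 3/2^n. Need 2^n ≥ 3/0.000001 = 3000000.
2^21 = 2097152 < 3000000 ≤ 2^22 = 4194304, so n = 22.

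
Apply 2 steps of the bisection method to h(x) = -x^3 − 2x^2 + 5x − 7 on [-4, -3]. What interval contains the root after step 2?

[-4, -3.75]

h(-3.5) = -6.125 < 0, so the root lies in [-4, -3.5]
h(-3.75) = -1.140625 < 0, so the root lies in [-4, -3.75]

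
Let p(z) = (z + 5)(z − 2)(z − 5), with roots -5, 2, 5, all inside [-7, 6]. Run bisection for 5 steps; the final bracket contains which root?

midpoint -0.5: p = 61.875 > 0 → [-7, -0.5]
midpoint -3.75: p = 62.890625 > 0 → [-7, -3.75]
midpoint -5.375: p = -28.693359 < 0 → [-5.375, -3.75]
midpoint -4.5625: p = 27.4548 > 0 → [-5.375, -4.5625]
midpoint -4.96875: p = 2.1709 > 0 → [-5.375, -4.96875]

-5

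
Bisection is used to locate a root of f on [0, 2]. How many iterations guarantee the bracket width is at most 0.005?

Width after n steps is 2/2^n. Need 2^n ≥ 2/0.005 = 400.
2^8 = 256 < 400 ≤ 2^9 = 512, so n = 9.

9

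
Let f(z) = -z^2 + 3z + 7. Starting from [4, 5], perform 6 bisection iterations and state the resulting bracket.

midpoint 4.5: f = 0.25 > 0 → [4.5, 5]
midpoint 4.75: f = -1.3125 < 0 → [4.5, 4.75]
midpoint 4.625: f = -0.515625 < 0 → [4.5, 4.625]
midpoint 4.5625: f = -0.1289 < 0 → [4.5, 4.5625]
midpoint 4.53125: f = 0.0615 > 0 → [4.53125, 4.5625]
midpoint 4.546875: f = -0.0334 < 0 → [4.53125, 4.546875]

[4.53125, 4.546875]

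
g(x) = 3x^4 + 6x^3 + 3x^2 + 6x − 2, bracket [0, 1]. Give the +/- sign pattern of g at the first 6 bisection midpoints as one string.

+-+++-

midpoint 0.5: g = 2.6875 > 0 → [0, 0.5]
midpoint 0.25: g = -0.207031 < 0 → [0.25, 0.5]
midpoint 0.375: g = 1.047607 > 0 → [0.25, 0.375]
midpoint 0.3125: g = 0.3797 > 0 → [0.25, 0.3125]
midpoint 0.28125: g = 0.0771 > 0 → [0.25, 0.28125]
midpoint 0.265625: g = -0.0672 < 0 → [0.265625, 0.28125]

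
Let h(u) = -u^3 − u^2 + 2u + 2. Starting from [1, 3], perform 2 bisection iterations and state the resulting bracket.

[1, 1.5]

h(2) = -6 < 0, so the root lies in [1, 2]
h(1.5) = -0.625 < 0, so the root lies in [1, 1.5]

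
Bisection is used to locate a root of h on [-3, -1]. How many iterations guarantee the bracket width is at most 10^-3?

11

Width after n steps is 2/2^n. Need 2^n ≥ 2/10^-3 = 2000.
2^10 = 1024 < 2000 ≤ 2^11 = 2048, so n = 11.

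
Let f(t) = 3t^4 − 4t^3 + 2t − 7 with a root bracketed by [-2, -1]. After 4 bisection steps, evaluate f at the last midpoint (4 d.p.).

t = -1.5 gives f = 18.6875, positive; keep [-1.5, -1]
t = -1.25 gives f = 5.636719, positive; keep [-1.25, -1]
t = -1.125 gives f = 1.250732, positive; keep [-1.125, -1]
t = -1.0625 gives f = -0.5039, negative; keep [-1.125, -1.0625]

-0.5039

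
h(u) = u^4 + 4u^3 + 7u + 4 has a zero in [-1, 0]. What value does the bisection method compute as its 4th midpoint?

midpoint -0.5: h = 0.0625 > 0 → [-1, -0.5]
midpoint -0.75: h = -2.621094 < 0 → [-0.75, -0.5]
midpoint -0.625: h = -1.198975 < 0 → [-0.625, -0.5]
midpoint -0.5625: h = -0.5493 < 0 → [-0.5625, -0.5]

-0.5625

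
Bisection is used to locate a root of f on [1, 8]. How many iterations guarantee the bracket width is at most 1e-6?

23

Width after n steps is 7/2^n. Need 2^n ≥ 7/1e-6 = 7000000.
2^22 = 4194304 < 7000000 ≤ 2^23 = 8388608, so n = 23.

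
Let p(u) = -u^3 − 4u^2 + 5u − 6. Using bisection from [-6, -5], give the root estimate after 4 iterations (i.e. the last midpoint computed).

-5.1875

p(-5.5) = 11.875 > 0, so the root lies in [-5.5, -5]
p(-5.25) = 2.203125 > 0, so the root lies in [-5.25, -5]
p(-5.125) = -2.076172 < 0, so the root lies in [-5.25, -5.125]
p(-5.1875) = 0.0183 > 0, so the root lies in [-5.1875, -5.125]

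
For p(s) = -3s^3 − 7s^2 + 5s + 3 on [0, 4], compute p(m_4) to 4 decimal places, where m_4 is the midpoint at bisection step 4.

1.5469

midpoint 2: p = -39 < 0 → [0, 2]
midpoint 1: p = -2 < 0 → [0, 1]
midpoint 0.5: p = 3.375 > 0 → [0.5, 1]
midpoint 0.75: p = 1.5469 > 0 → [0.75, 1]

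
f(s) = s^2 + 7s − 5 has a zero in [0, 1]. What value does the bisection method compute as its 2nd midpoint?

0.75

f(0.5) = -1.25 < 0, so the root lies in [0.5, 1]
f(0.75) = 0.8125 > 0, so the root lies in [0.5, 0.75]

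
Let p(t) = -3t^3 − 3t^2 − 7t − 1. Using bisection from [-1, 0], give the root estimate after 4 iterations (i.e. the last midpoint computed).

midpoint -0.5: p = 2.125 > 0 → [-0.5, 0]
midpoint -0.25: p = 0.609375 > 0 → [-0.25, 0]
midpoint -0.125: p = -0.166016 < 0 → [-0.25, -0.125]
midpoint -0.1875: p = 0.2268 > 0 → [-0.1875, -0.125]

-0.1875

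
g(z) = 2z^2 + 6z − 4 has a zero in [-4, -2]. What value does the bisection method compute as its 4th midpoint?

midpoint -3: g = -4 < 0 → [-4, -3]
midpoint -3.5: g = -0.5 < 0 → [-4, -3.5]
midpoint -3.75: g = 1.625 > 0 → [-3.75, -3.5]
midpoint -3.625: g = 0.5312 > 0 → [-3.625, -3.5]

-3.625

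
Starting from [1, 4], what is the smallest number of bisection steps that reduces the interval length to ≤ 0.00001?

Width after n steps is 3/2^n. Need 2^n ≥ 3/0.00001 = 300000.
2^18 = 262144 < 300000 ≤ 2^19 = 524288, so n = 19.

19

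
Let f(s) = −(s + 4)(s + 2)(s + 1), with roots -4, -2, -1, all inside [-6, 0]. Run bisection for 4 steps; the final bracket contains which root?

-4

midpoint -3: f = -2 < 0 → [-6, -3]
midpoint -4.5: f = 4.375 > 0 → [-4.5, -3]
midpoint -3.75: f = -1.203125 < 0 → [-4.5, -3.75]
midpoint -4.125: f = 0.8301 > 0 → [-4.125, -3.75]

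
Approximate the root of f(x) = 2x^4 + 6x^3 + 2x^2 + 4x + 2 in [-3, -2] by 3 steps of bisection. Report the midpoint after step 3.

m = -2.5, f(m) = -11.125 (−); new bracket [-3, -2.5]
m = -2.75, f(m) = -4.273438 (−); new bracket [-3, -2.75]
m = -2.875, f(m) = 1.090332 (+); new bracket [-2.875, -2.75]

-2.875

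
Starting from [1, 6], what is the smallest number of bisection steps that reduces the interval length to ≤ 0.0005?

Width after n steps is 5/2^n. Need 2^n ≥ 5/0.0005 = 10000.
2^13 = 8192 < 10000 ≤ 2^14 = 16384, so n = 14.

14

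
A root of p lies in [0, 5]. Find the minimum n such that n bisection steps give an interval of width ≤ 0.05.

7

Width after n steps is 5/2^n. Need 2^n ≥ 5/0.05 = 100.
2^6 = 64 < 100 ≤ 2^7 = 128, so n = 7.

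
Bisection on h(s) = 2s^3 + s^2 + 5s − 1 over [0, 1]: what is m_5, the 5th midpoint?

h(0.5) = 2 > 0, so the root lies in [0, 0.5]
h(0.25) = 0.34375 > 0, so the root lies in [0, 0.25]
h(0.125) = -0.355469 < 0, so the root lies in [0.125, 0.25]
h(0.1875) = -0.0142 < 0, so the root lies in [0.1875, 0.25]
h(0.21875) = 0.1625 > 0, so the root lies in [0.1875, 0.21875]

0.21875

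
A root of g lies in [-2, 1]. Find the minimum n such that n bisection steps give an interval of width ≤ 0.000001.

Width after n steps is 3/2^n. Need 2^n ≥ 3/0.000001 = 3000000.
2^21 = 2097152 < 3000000 ≤ 2^22 = 4194304, so n = 22.

22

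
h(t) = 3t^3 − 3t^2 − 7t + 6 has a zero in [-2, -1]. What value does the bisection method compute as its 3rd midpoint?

-1.375

t = -1.5 gives h = -0.375, negative; keep [-1.5, -1]
t = -1.25 gives h = 4.203125, positive; keep [-1.5, -1.25]
t = -1.375 gives h = 2.154297, positive; keep [-1.5, -1.375]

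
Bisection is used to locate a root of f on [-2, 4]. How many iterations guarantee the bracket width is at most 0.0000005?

Width after n steps is 6/2^n. Need 2^n ≥ 6/0.0000005 = 12000000.
2^23 = 8388608 < 12000000 ≤ 2^24 = 16777216, so n = 24.

24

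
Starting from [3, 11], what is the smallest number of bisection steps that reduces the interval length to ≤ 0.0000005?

Width after n steps is 8/2^n. Need 2^n ≥ 8/0.0000005 = 16000000.
2^23 = 8388608 < 16000000 ≤ 2^24 = 16777216, so n = 24.

24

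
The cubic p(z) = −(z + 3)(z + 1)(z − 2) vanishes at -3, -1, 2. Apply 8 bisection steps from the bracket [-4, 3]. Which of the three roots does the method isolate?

midpoint -0.5: p = 3.125 > 0 → [-0.5, 3]
midpoint 1.25: p = 7.171875 > 0 → [1.25, 3]
midpoint 2.125: p = -2.001953 < 0 → [1.25, 2.125]
midpoint 1.6875: p = 3.9368 > 0 → [1.6875, 2.125]
midpoint 1.90625: p = 1.3368 > 0 → [1.90625, 2.125]
midpoint 2.015625: p = -0.2363 < 0 → [1.90625, 2.015625]
midpoint 1.9609375: p = 0.5738 > 0 → [1.9609375, 2.015625]
midpoint 1.98828125: p = 0.1747 > 0 → [1.98828125, 2.015625]

2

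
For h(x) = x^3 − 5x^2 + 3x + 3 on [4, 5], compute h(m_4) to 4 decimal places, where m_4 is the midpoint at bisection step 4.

x = 4.5 gives h = 6.375, positive; keep [4, 4.5]
x = 4.25 gives h = 2.203125, positive; keep [4, 4.25]
x = 4.125 gives h = 0.486328, positive; keep [4, 4.125]
x = 4.0625 gives h = -0.2849, negative; keep [4.0625, 4.125]

-0.2849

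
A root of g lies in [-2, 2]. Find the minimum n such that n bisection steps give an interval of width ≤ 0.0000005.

Width after n steps is 4/2^n. Need 2^n ≥ 4/0.0000005 = 8000000.
2^22 = 4194304 < 8000000 ≤ 2^23 = 8388608, so n = 23.

23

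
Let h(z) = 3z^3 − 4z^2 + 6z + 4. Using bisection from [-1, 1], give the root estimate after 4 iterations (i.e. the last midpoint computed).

-0.375

midpoint 0: h = 4 > 0 → [-1, 0]
midpoint -0.5: h = -0.375 < 0 → [-0.5, 0]
midpoint -0.25: h = 2.203125 > 0 → [-0.5, -0.25]
midpoint -0.375: h = 1.0293 > 0 → [-0.5, -0.375]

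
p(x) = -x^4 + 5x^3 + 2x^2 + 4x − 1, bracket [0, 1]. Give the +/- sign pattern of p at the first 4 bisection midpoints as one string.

m = 0.5, p(m) = 2.0625 (+); new bracket [0, 0.5]
m = 0.25, p(m) = 0.199219 (+); new bracket [0, 0.25]
m = 0.125, p(m) = -0.459229 (−); new bracket [0.125, 0.25]
m = 0.1875, p(m) = -0.148 (−); new bracket [0.1875, 0.25]

++--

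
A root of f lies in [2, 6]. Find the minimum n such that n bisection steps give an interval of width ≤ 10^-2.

Width after n steps is 4/2^n. Need 2^n ≥ 4/10^-2 = 400.
2^8 = 256 < 400 ≤ 2^9 = 512, so n = 9.

9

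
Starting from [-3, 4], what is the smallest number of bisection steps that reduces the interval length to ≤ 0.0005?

Width after n steps is 7/2^n. Need 2^n ≥ 7/0.0005 = 14000.
2^13 = 8192 < 14000 ≤ 2^14 = 16384, so n = 14.

14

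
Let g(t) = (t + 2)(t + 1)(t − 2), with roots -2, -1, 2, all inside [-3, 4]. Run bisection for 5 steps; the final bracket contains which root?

2

t = 0.5 gives g = -5.625, negative; keep [0.5, 4]
t = 2.25 gives g = 3.453125, positive; keep [0.5, 2.25]
t = 1.375 gives g = -5.009766, negative; keep [1.375, 2.25]
t = 1.8125 gives g = -2.0105, negative; keep [1.8125, 2.25]
t = 2.03125 gives g = 0.3819, positive; keep [1.8125, 2.03125]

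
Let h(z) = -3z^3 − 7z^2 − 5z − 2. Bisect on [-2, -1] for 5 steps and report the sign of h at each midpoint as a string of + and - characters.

-++++

midpoint -1.5: h = -0.125 < 0 → [-2, -1.5]
midpoint -1.75: h = 1.390625 > 0 → [-1.75, -1.5]
midpoint -1.625: h = 0.513672 > 0 → [-1.625, -1.5]
midpoint -1.5625: h = 0.1667 > 0 → [-1.5625, -1.5]
midpoint -1.53125: h = 0.0143 > 0 → [-1.53125, -1.5]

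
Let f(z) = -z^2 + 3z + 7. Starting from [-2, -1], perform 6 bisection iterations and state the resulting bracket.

midpoint -1.5: f = 0.25 > 0 → [-2, -1.5]
midpoint -1.75: f = -1.3125 < 0 → [-1.75, -1.5]
midpoint -1.625: f = -0.515625 < 0 → [-1.625, -1.5]
midpoint -1.5625: f = -0.1289 < 0 → [-1.5625, -1.5]
midpoint -1.53125: f = 0.0615 > 0 → [-1.5625, -1.53125]
midpoint -1.546875: f = -0.0334 < 0 → [-1.546875, -1.53125]

[-1.546875, -1.53125]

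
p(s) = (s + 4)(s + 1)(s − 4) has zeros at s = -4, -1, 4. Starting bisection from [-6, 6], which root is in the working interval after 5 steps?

s = 0 gives p = -16, negative; keep [0, 6]
s = 3 gives p = -28, negative; keep [3, 6]
s = 4.5 gives p = 23.375, positive; keep [3, 4.5]
s = 3.75 gives p = -9.2031, negative; keep [3.75, 4.5]
s = 4.125 gives p = 5.2051, positive; keep [3.75, 4.125]

4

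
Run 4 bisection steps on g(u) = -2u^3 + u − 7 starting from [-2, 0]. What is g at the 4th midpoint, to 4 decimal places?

-0.0430

u = -1 gives g = -6, negative; keep [-2, -1]
u = -1.5 gives g = -1.75, negative; keep [-2, -1.5]
u = -1.75 gives g = 1.96875, positive; keep [-1.75, -1.5]
u = -1.625 gives g = -0.043, negative; keep [-1.75, -1.625]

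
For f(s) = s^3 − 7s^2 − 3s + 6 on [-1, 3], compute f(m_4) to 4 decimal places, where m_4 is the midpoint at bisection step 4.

0.2344

f(1) = -3 < 0, so the root lies in [-1, 1]
f(0) = 6 > 0, so the root lies in [0, 1]
f(0.5) = 2.875 > 0, so the root lies in [0.5, 1]
f(0.75) = 0.2344 > 0, so the root lies in [0.75, 1]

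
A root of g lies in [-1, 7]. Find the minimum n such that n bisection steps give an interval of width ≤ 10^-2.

10

Width after n steps is 8/2^n. Need 2^n ≥ 8/10^-2 = 800.
2^9 = 512 < 800 ≤ 2^10 = 1024, so n = 10.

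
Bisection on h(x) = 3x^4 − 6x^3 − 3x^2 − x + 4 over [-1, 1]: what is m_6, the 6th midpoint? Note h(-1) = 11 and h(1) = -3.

0.71875

m = 0, h(m) = 4 (+); new bracket [0, 1]
m = 0.5, h(m) = 2.1875 (+); new bracket [0.5, 1]
m = 0.75, h(m) = -0.019531 (−); new bracket [0.5, 0.75]
m = 0.625, h(m) = 1.196 (+); new bracket [0.625, 0.75]
m = 0.6875, h(m) = 0.615 (+); new bracket [0.6875, 0.75]
m = 0.71875, h(m) = 0.3042 (+); new bracket [0.71875, 0.75]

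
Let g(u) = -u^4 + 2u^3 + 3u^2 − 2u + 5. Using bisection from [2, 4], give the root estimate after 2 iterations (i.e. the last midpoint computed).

m = 3, g(m) = -1 (−); new bracket [2, 3]
m = 2.5, g(m) = 10.9375 (+); new bracket [2.5, 3]

2.5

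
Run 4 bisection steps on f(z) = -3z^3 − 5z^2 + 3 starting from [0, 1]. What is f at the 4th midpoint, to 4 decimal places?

f(0.5) = 1.375 > 0, so the root lies in [0.5, 1]
f(0.75) = -1.078125 < 0, so the root lies in [0.5, 0.75]
f(0.625) = 0.314453 > 0, so the root lies in [0.625, 0.75]
f(0.6875) = -0.3381 < 0, so the root lies in [0.625, 0.6875]

-0.3381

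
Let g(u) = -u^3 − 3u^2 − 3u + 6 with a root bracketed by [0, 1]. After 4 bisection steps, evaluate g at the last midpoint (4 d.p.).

u = 0.5 gives g = 3.625, positive; keep [0.5, 1]
u = 0.75 gives g = 1.640625, positive; keep [0.75, 1]
u = 0.875 gives g = 0.408203, positive; keep [0.875, 1]
u = 0.9375 gives g = -0.2732, negative; keep [0.875, 0.9375]

-0.2732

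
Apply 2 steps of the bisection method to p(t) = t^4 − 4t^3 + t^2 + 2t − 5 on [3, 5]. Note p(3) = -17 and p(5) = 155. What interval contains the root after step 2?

midpoint 4: p = 19 > 0 → [3, 4]
midpoint 3.5: p = -7.1875 < 0 → [3.5, 4]

[3.5, 4]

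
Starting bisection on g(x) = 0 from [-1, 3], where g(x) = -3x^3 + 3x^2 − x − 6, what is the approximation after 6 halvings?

-0.9375

m = 1, g(m) = -7 (−); new bracket [-1, 1]
m = 0, g(m) = -6 (−); new bracket [-1, 0]
m = -0.5, g(m) = -4.375 (−); new bracket [-1, -0.5]
m = -0.75, g(m) = -2.2969 (−); new bracket [-1, -0.75]
m = -0.875, g(m) = -0.8184 (−); new bracket [-1, -0.875]
m = -0.9375, g(m) = 0.0461 (+); new bracket [-0.9375, -0.875]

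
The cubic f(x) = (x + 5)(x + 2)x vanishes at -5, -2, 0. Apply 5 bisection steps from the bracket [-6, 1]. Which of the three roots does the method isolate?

-5

m = -2.5, f(m) = 3.125 (+); new bracket [-6, -2.5]
m = -4.25, f(m) = 7.171875 (+); new bracket [-6, -4.25]
m = -5.125, f(m) = -2.001953 (−); new bracket [-5.125, -4.25]
m = -4.6875, f(m) = 3.9368 (+); new bracket [-5.125, -4.6875]
m = -4.90625, f(m) = 1.3368 (+); new bracket [-5.125, -4.90625]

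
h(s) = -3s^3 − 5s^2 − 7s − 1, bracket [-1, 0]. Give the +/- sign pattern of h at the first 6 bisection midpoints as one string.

++-+-+

m = -0.5, h(m) = 1.625 (+); new bracket [-0.5, 0]
m = -0.25, h(m) = 0.484375 (+); new bracket [-0.25, 0]
m = -0.125, h(m) = -0.197266 (−); new bracket [-0.25, -0.125]
m = -0.1875, h(m) = 0.1565 (+); new bracket [-0.1875, -0.125]
m = -0.15625, h(m) = -0.0169 (−); new bracket [-0.1875, -0.15625]
m = -0.171875, h(m) = 0.0707 (+); new bracket [-0.171875, -0.15625]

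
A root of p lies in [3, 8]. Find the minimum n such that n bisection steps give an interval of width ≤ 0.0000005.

24

Width after n steps is 5/2^n. Need 2^n ≥ 5/0.0000005 = 10000000.
2^23 = 8388608 < 10000000 ≤ 2^24 = 16777216, so n = 24.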